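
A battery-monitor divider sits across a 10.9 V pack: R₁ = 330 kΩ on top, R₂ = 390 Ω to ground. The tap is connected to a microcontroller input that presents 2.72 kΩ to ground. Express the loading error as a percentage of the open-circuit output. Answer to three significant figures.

The divider's output (Thévenin) resistance is R₁‖R₂ = 389.5 Ω.
Fractional drop under load = R_th/(R_th + R_L) = 389.5 / (389.5 + 2720) = 0.1253.
So the output falls by 12.5 %.

12.5 %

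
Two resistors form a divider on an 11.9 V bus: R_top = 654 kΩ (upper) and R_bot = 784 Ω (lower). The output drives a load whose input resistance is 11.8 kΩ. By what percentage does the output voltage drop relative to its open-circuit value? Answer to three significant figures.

The divider's output (Thévenin) resistance is R_top‖R_bot = 783.1 Ω.
Fractional drop under load = R_th/(R_th + R_L) = 783.1 / (783.1 + 11800) = 0.06223.
So the output falls by 6.22 %.

6.22 %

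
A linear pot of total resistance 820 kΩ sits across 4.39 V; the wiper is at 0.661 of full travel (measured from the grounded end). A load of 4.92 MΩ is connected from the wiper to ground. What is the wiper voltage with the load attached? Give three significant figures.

The wiper splits the pot into (1−α)R = 278.0 kΩ above and αR = 542.0 kΩ below.
Lower section ‖ load = 488.2 kΩ.
V_wiper = 4.39 × 488.2/(278.0 + 488.2) = 2.80 V.

V ≈ 2.80 V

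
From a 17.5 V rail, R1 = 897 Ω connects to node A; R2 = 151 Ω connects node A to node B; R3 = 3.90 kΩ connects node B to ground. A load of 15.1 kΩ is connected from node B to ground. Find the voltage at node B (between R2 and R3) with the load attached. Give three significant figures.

V ≈ 13.1 V

At node B, R3 is in parallel with the load: R3‖R_L = 3099 Ω.
Below node A the resistance is R2 + (R3‖R_L) = 3250 Ω, so V_A = 17.5 × 3250/4147 = 13.72 V.
Then V_B = V_A × (R3‖R_L)/(R2 + R3‖R_L) = 13.72 × 3099/3250 = 13.1 V.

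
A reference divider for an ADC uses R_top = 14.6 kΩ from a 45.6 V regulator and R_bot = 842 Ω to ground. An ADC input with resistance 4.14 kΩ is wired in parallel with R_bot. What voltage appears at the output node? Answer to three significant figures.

V_out ≈ 2.09 V

The load sits in parallel with R_bot: R_bot‖R_L = (842 × 4140) / (842 + 4140) = 699.7 Ω.
V_out = 45.6 × 699.7 / (14600 + 699.7) = 45.6 × 699.7/15300 = 2.09 V.
(Unloaded it would have been 2.49 V.)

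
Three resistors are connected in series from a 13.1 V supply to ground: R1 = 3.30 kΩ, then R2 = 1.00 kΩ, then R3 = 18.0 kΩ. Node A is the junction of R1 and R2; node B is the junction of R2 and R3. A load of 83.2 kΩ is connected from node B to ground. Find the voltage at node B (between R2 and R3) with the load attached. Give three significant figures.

At node B, R3 is in parallel with the load: R3‖R_L = 14.80 kΩ.
Below node A the resistance is R2 + (R3‖R_L) = 15.80 kΩ, so V_A = 13.1 × 15.80/19.10 = 10.84 V.
Then V_B = V_A × (R3‖R_L)/(R2 + R3‖R_L) = 10.84 × 14.80/15.80 = 10.2 V.

V ≈ 10.2 V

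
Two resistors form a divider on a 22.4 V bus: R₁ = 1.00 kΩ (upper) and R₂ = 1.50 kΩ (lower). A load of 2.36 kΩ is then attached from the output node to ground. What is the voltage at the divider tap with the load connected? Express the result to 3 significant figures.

V_out ≈ 10.7 V

The load sits in parallel with R₂: R₂‖R_L = (1.50 × 2.36) / (1.50 + 2.36) = 0.9171 kΩ.
V_out = 22.4 × 0.9171 / (1.00 + 0.9171) = 22.4 × 0.9171/1.917 = 10.7 V.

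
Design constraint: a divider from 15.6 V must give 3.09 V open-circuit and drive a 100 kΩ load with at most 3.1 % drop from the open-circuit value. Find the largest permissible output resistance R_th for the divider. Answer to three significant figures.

Loading drop = R_th/(R_th + R_L) ≤ 0.0310, so R_th ≤ R_L · ε/(1−ε) = 100 kΩ × 0.0310/0.9690 = 3.20 kΩ.
(Any R1, R2 with R2/(R1+R2) = 0.198 and R1‖R2 ≤ 3.20 kΩ will meet the spec.)

R_th ≤ 3.20 kΩ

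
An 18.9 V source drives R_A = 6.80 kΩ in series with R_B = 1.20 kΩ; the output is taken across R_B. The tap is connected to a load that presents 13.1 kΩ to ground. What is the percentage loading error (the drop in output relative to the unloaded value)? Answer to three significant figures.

7.22 %

The divider's output (Thévenin) resistance is R_A‖R_B = 1.020 kΩ.
Fractional drop under load = R_th/(R_th + R_L) = 1.020 / (1.020 + 13.1) = 0.07224.
So the output falls by 7.22 %.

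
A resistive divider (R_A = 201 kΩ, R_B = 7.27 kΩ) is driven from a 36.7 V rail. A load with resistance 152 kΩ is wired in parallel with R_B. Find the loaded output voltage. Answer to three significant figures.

The load sits in parallel with R_B: R_B‖R_L = (7.27 × 152) / (7.27 + 152) = 6.938 kΩ.
V_out = 36.7 × 6.938 / (201 + 6.938) = 36.7 × 6.938/207.9 = 1.22 V.

V_out ≈ 1.22 V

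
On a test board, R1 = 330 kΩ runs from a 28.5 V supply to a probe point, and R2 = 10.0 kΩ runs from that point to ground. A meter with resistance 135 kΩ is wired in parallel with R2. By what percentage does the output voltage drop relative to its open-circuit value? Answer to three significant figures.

The divider's output (Thévenin) resistance is R1‖R2 = 9.706 kΩ.
Fractional drop under load = R_th/(R_th + R_L) = 9.706 / (9.706 + 135) = 0.06707.
So the output falls by 6.71 %.

6.71 %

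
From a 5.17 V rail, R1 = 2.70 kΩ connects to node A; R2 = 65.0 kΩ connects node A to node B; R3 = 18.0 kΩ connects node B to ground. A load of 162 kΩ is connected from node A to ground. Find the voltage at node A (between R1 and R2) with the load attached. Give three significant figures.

V ≈ 4.93 V

Below node A the series string R2+R3 = 83.00 kΩ sits in parallel with the 162 kΩ load: 54.88 kΩ.
V_A = 5.17 × 54.88/(2.70 + 54.88) = 4.93 V.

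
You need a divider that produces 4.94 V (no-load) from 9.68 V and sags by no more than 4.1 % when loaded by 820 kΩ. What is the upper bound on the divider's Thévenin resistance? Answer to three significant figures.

Loading drop = R_th/(R_th + R_L) ≤ 0.0410, so R_th ≤ R_L · ε/(1−ε) = 820 kΩ × 0.0410/0.9590 = 35.1 kΩ.
(Any R1, R2 with R2/(R1+R2) = 0.510 and R1‖R2 ≤ 35.1 kΩ will meet the spec.)

R_th ≤ 35.1 kΩ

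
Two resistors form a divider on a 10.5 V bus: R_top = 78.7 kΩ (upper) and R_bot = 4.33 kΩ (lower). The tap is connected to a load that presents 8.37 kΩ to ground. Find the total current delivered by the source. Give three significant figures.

R_bot‖R_L = 2.854 kΩ, so the source sees R_top + R_bot‖R_L = 81.55 kΩ.
I = 10.5 V / 81.55 kΩ = 0.129 mA.

I ≈ 0.129 mA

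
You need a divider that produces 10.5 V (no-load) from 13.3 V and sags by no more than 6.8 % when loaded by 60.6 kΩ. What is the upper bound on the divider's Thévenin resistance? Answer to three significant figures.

Loading drop = R_th/(R_th + R_L) ≤ 0.0680, so R_th ≤ R_L · ε/(1−ε) = 60.6 kΩ × 0.0680/0.9320 = 4.42 kΩ.
(Any R1, R2 with R2/(R1+R2) = 0.789 and R1‖R2 ≤ 4.42 kΩ will meet the spec.)

R_th ≤ 4.42 kΩ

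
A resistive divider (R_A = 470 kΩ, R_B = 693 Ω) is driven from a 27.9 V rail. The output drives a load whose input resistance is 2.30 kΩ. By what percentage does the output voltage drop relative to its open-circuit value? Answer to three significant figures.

23.1 %

Unloaded V = 27.9 × 693/470700 = 0.04108 V.
Loaded: R_B‖R_L = 532.5 Ω, giving V = 27.9 × 532.5/470500 = 0.03158 V.
Drop = (0.04108 − 0.03158) / 0.04108 = 23.1 %.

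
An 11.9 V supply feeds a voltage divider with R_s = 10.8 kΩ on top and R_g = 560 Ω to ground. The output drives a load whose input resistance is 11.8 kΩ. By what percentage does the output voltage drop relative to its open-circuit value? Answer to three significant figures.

4.32 %

The divider's output (Thévenin) resistance is R_s‖R_g = 532.4 Ω.
Fractional drop under load = R_th/(R_th + R_L) = 532.4 / (532.4 + 11800) = 0.04317.
So the output falls by 4.32 %.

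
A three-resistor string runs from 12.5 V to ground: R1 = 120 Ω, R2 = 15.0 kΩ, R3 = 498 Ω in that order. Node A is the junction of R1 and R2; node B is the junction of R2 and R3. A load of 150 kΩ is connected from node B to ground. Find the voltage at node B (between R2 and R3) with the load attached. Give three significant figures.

V ≈ 0.397 V

At node B, R3 is in parallel with the load: R3‖R_L = 496.4 Ω.
Below node A the resistance is R2 + (R3‖R_L) = 15500 Ω, so V_A = 12.5 × 15500/15620 = 12.40 V.
Then V_B = V_A × (R3‖R_L)/(R2 + R3‖R_L) = 12.40 × 496.4/15500 = 0.397 V.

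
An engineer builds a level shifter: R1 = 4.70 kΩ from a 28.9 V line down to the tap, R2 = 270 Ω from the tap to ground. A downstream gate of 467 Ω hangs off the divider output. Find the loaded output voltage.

The load sits in parallel with R2: R2‖R_L = (270 × 467) / (270 + 467) = 171.1 Ω.
V_out = 28.9 × 171.1 / (4700 + 171.1) = 28.9 × 171.1/4871 = 1.02 V.
(Unloaded it would have been 1.57 V.)

V_out ≈ 1.02 V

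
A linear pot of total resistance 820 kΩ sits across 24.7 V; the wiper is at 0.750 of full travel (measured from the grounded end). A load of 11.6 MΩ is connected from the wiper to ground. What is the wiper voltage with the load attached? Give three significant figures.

The wiper splits the pot into (1−α)R = 205.0 kΩ above and αR = 615.0 kΩ below.
Lower section ‖ load = 584.0 kΩ.
V_wiper = 24.7 × 584.0/(205.0 + 584.0) = 18.3 V.

V ≈ 18.3 V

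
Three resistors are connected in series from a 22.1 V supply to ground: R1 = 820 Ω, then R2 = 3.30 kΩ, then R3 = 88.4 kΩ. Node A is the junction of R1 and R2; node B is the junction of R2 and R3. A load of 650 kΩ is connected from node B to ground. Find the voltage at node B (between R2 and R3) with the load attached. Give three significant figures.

V ≈ 21.0 V

At node B, R3 is in parallel with the load: R3‖R_L = 77820 Ω.
Below node A the resistance is R2 + (R3‖R_L) = 81120 Ω, so V_A = 22.1 × 81120/81940 = 21.88 V.
Then V_B = V_A × (R3‖R_L)/(R2 + R3‖R_L) = 21.88 × 77820/81120 = 21.0 V.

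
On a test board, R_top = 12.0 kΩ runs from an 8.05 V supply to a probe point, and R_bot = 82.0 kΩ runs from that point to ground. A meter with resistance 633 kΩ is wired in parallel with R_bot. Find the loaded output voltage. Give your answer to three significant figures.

V_out ≈ 6.91 V

The load sits in parallel with R_bot: R_bot‖R_L = (82.0 × 633) / (82.0 + 633) = 72.60 kΩ.
V_out = 8.05 × 72.60 / (12.0 + 72.60) = 8.05 × 72.60/84.60 = 6.91 V.
(Unloaded it would have been 7.02 V.)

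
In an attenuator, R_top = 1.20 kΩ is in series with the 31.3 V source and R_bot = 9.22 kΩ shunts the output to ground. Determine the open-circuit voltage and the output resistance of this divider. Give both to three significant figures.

V_th is the open-circuit tap voltage: 31.3 × 9.22/(1.20 + 9.22) = 27.7 V.
With the supply zeroed, R_top and R_bot appear in parallel from the tap: R_th = R_top‖R_bot = (1.20 × 9.22)/10.42 = 1.06 kΩ.

V_th = 27.7 V, R_th = 1.06 kΩ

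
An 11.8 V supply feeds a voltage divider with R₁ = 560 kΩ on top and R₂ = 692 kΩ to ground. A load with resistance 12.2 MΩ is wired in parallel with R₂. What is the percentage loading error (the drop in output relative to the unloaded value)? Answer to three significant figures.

The divider's output (Thévenin) resistance is R₁‖R₂ = 309.5 kΩ.
Fractional drop under load = R_th/(R_th + R_L) = 309.5 / (309.5 + 12200) = 0.02474.
So the output falls by 2.47 %.

2.47 %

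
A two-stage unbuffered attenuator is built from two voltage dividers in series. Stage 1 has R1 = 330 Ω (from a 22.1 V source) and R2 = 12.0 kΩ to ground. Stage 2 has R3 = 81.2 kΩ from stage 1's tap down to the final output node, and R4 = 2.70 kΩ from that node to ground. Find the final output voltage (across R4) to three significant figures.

V_out ≈ 0.690 V

Stage 2 presents R3+R4 = 83900 Ω as a load on stage 1's tap.
Stage 1's lower leg becomes R2‖(R3+R4) = 10500 Ω, so V_mid = 22.1 × 10500/10830 = 21.43 V.
Stage 2 is itself unloaded: V_out = V_mid × R4/(R3+R4) = 21.43 × 2700/83900 = 0.690 V.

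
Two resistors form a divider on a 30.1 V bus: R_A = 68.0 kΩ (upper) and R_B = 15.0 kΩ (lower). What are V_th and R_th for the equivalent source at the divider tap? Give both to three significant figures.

V_th = 5.44 V, R_th = 12.3 kΩ

V_th is the open-circuit tap voltage: 30.1 × 15.0/(68.0 + 15.0) = 5.44 V.
With the supply zeroed, R_A and R_B appear in parallel from the tap: R_th = R_A‖R_B = (68.0 × 15.0)/83.00 = 12.3 kΩ.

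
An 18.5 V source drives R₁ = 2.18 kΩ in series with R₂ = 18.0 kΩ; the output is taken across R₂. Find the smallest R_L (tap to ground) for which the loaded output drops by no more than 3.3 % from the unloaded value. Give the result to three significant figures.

R_L(min) ≈ 57.0 kΩ

Output resistance R_th = R₁‖R₂ = (2.18 × 18.0)/20.18 = 1.944 kΩ.
The fractional drop is R_th/(R_th + R_L); requiring this ≤ 0.0330 gives R_L ≥ R_th(1/0.0330 − 1) = 1.944 × 29.30 = 57.0 kΩ.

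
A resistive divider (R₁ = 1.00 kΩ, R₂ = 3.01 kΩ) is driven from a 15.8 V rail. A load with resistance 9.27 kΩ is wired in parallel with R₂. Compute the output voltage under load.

V_out ≈ 11.0 V

The load sits in parallel with R₂: R₂‖R_L = (3.01 × 9.27) / (3.01 + 9.27) = 2.272 kΩ.
V_out = 15.8 × 2.272 / (1.00 + 2.272) = 15.8 × 2.272/3.272 = 11.0 V.
(Unloaded it would have been 11.9 V.)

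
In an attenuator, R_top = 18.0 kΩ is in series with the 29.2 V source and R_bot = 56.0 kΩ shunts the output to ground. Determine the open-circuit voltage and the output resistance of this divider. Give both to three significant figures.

V_th = 22.1 V, R_th = 13.6 kΩ

V_th is the open-circuit tap voltage: 29.2 × 56.0/(18.0 + 56.0) = 22.1 V.
With the supply zeroed, R_top and R_bot appear in parallel from the tap: R_th = R_top‖R_bot = (18.0 × 56.0)/74.00 = 13.6 kΩ.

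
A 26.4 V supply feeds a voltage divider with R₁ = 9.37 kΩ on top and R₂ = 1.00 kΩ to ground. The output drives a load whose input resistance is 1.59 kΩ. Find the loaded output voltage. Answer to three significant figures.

V_out ≈ 1.62 V

The load sits in parallel with R₂: R₂‖R_L = (1.00 × 1.59) / (1.00 + 1.59) = 0.6139 kΩ.
V_out = 26.4 × 0.6139 / (9.37 + 0.6139) = 26.4 × 0.6139/9.984 = 1.62 V.
(Unloaded it would have been 2.55 V.)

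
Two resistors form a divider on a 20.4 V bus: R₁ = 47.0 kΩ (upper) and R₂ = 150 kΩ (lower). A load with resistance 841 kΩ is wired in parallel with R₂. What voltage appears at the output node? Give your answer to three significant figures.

The load sits in parallel with R₂: R₂‖R_L = (150 × 841) / (150 + 841) = 127.3 kΩ.
V_out = 20.4 × 127.3 / (47.0 + 127.3) = 20.4 × 127.3/174.3 = 14.9 V.
(Unloaded it would have been 15.5 V.)

V_out ≈ 14.9 V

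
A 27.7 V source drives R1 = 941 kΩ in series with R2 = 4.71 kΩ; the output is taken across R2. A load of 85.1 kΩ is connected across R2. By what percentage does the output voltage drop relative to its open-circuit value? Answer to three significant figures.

The divider's output (Thévenin) resistance is R1‖R2 = 4.687 kΩ.
Fractional drop under load = R_th/(R_th + R_L) = 4.687 / (4.687 + 85.1) = 0.05220.
So the output falls by 5.22 %.

5.22 %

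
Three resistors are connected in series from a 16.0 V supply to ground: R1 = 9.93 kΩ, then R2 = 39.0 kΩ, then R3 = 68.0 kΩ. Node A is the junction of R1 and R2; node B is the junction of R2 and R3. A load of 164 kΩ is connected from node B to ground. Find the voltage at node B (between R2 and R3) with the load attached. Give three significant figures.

V ≈ 7.93 V

At node B, R3 is in parallel with the load: R3‖R_L = 48.07 kΩ.
Below node A the resistance is R2 + (R3‖R_L) = 87.07 kΩ, so V_A = 16.0 × 87.07/97.00 = 14.36 V.
Then V_B = V_A × (R3‖R_L)/(R2 + R3‖R_L) = 14.36 × 48.07/87.07 = 7.93 V.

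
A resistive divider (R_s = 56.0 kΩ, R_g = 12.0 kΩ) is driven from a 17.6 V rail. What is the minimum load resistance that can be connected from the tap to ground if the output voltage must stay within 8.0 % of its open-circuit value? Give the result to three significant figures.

R_L(min) ≈ 114 kΩ

Output resistance R_th = R_s‖R_g = (56.0 × 12.0)/68.00 = 9.882 kΩ.
The fractional drop is R_th/(R_th + R_L); requiring this ≤ 0.0800 gives R_L ≥ R_th(1/0.0800 − 1) = 9.882 × 11.50 = 114 kΩ.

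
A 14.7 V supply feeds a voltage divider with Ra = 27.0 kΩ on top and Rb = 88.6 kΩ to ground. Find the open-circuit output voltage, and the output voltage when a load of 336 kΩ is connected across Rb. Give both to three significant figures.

Unloaded: 11.3 V; loaded: 10.6 V

Open-circuit: V = 14.7 × 88.6/(27.0 + 88.6) = 11.3 V.
With the load, Rb becomes Rb‖R_L = 70.11 kΩ, so V = 14.7 × 70.11/97.11 = 10.6 V.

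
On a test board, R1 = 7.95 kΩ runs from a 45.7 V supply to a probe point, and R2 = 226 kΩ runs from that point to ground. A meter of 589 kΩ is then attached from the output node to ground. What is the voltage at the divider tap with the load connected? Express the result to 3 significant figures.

The load sits in parallel with R2: R2‖R_L = (226 × 589) / (226 + 589) = 163.3 kΩ.
V_out = 45.7 × 163.3 / (7.95 + 163.3) = 45.7 × 163.3/171.3 = 43.6 V.

V_out ≈ 43.6 V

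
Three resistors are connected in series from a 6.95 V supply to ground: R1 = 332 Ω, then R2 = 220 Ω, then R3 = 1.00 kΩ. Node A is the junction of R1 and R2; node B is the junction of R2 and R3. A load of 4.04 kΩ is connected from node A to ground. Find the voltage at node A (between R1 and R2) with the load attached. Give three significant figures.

Below node A the series string R2+R3 = 1220 Ω sits in parallel with the 4040 Ω load: 937.0 Ω.
V_A = 6.95 × 937.0/(332 + 937.0) = 5.13 V.

V ≈ 5.13 V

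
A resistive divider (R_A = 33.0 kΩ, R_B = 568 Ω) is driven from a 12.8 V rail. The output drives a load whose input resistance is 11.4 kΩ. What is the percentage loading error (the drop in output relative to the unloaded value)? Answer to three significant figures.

4.67 %

The divider's output (Thévenin) resistance is R_A‖R_B = 558.4 Ω.
Fractional drop under load = R_th/(R_th + R_L) = 558.4 / (558.4 + 11400) = 0.04669.
So the output falls by 4.67 %.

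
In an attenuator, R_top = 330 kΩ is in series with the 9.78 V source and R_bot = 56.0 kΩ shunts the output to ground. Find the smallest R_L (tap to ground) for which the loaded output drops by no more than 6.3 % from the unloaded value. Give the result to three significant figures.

Output resistance R_th = R_top‖R_bot = (330 × 56.0)/386.0 = 47.88 kΩ.
The fractional drop is R_th/(R_th + R_L); requiring this ≤ 0.0630 gives R_L ≥ R_th(1/0.0630 − 1) = 47.88 × 14.87 = 712 kΩ.

R_L(min) ≈ 712 kΩ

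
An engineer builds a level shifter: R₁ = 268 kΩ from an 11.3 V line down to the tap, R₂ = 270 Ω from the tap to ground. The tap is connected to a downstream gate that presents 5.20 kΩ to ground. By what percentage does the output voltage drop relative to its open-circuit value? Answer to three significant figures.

The divider's output (Thévenin) resistance is R₁‖R₂ = 269.7 Ω.
Fractional drop under load = R_th/(R_th + R_L) = 269.7 / (269.7 + 5200) = 0.04931.
So the output falls by 4.93 %.

4.93 %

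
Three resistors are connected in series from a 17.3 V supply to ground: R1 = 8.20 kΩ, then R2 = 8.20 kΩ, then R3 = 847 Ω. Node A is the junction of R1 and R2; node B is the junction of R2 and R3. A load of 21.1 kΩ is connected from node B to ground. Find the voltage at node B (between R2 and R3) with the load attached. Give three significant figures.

At node B, R3 is in parallel with the load: R3‖R_L = 814.3 Ω.
Below node A the resistance is R2 + (R3‖R_L) = 9014 Ω, so V_A = 17.3 × 9014/17210 = 9.059 V.
Then V_B = V_A × (R3‖R_L)/(R2 + R3‖R_L) = 9.059 × 814.3/9014 = 0.818 V.

V ≈ 0.818 V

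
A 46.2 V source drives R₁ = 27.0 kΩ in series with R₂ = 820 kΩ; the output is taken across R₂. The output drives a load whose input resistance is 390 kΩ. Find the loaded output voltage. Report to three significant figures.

V_out ≈ 41.9 V

The load sits in parallel with R₂: R₂‖R_L = (820 × 390) / (820 + 390) = 264.3 kΩ.
V_out = 46.2 × 264.3 / (27.0 + 264.3) = 46.2 × 264.3/291.3 = 41.9 V.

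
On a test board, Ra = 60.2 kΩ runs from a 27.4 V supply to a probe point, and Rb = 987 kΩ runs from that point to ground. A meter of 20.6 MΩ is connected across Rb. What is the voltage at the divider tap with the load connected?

V_out ≈ 25.8 V

The load sits in parallel with Rb: Rb‖R_L = (987 × 20600) / (987 + 20600) = 941.9 kΩ.
V_out = 27.4 × 941.9 / (60.2 + 941.9) = 27.4 × 941.9/1002 = 25.8 V.
(Unloaded it would have been 25.8 V.)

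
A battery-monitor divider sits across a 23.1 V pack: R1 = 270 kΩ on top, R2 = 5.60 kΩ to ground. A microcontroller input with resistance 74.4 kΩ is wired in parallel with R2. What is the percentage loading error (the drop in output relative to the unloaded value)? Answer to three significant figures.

The divider's output (Thévenin) resistance is R1‖R2 = 5.486 kΩ.
Fractional drop under load = R_th/(R_th + R_L) = 5.486 / (5.486 + 74.4) = 0.06868.
So the output falls by 6.87 %.

6.87 %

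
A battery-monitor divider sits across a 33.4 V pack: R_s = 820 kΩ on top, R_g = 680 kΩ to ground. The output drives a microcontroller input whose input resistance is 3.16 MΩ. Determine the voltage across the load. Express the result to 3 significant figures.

V_out ≈ 13.5 V

The load sits in parallel with R_g: R_g‖R_L = (680 × 3160) / (680 + 3160) = 559.6 kΩ.
V_out = 33.4 × 559.6 / (820 + 559.6) = 33.4 × 559.6/1380 = 13.5 V.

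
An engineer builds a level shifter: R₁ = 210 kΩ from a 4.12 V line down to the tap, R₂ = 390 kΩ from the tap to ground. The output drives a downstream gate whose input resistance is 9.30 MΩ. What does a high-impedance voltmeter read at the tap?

The load sits in parallel with R₂: R₂‖R_L = (390 × 9300) / (390 + 9300) = 374.3 kΩ.
V_out = 4.12 × 374.3 / (210 + 374.3) = 4.12 × 374.3/584.3 = 2.64 V.
(Unloaded it would have been 2.68 V.)

V_out ≈ 2.64 V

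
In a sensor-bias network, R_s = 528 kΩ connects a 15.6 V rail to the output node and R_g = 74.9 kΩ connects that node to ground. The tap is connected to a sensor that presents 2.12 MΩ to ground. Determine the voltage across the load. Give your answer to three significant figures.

The load sits in parallel with R_g: R_g‖R_L = (74.9 × 2120) / (74.9 + 2120) = 72.34 kΩ.
V_out = 15.6 × 72.34 / (528 + 72.34) = 15.6 × 72.34/600.3 = 1.88 V.
(Unloaded it would have been 1.94 V.)

V_out ≈ 1.88 V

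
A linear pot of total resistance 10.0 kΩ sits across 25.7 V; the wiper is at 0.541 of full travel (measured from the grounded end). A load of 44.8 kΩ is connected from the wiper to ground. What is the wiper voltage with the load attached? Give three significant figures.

V ≈ 13.2 V

The wiper splits the pot into (1−α)R = 4.590 kΩ above and αR = 5.410 kΩ below.
Lower section ‖ load = 4.827 kΩ.
V_wiper = 25.7 × 4.827/(4.590 + 4.827) = 13.2 V.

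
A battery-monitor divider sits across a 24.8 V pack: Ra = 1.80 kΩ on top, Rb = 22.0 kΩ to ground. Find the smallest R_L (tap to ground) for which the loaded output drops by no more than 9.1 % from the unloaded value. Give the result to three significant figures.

Output resistance R_th = Ra‖Rb = (1.80 × 22.0)/23.80 = 1.664 kΩ.
The fractional drop is R_th/(R_th + R_L); requiring this ≤ 0.0910 gives R_L ≥ R_th(1/0.0910 − 1) = 1.664 × 9.989 = 16.6 kΩ.

R_L(min) ≈ 16.6 kΩ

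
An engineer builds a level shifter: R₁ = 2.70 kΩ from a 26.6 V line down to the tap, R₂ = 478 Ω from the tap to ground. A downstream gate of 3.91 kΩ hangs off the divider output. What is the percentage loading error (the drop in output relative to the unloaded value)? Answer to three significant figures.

The divider's output (Thévenin) resistance is R₁‖R₂ = 406.1 Ω.
Fractional drop under load = R_th/(R_th + R_L) = 406.1 / (406.1 + 3910) = 0.09409.
So the output falls by 9.41 %.

9.41 %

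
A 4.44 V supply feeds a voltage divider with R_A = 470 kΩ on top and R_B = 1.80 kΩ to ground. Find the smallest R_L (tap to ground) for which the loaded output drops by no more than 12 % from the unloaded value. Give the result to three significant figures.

R_L(min) ≈ 13.1 kΩ

Output resistance R_th = R_A‖R_B = (470 × 1.80)/471.8 = 1.793 kΩ.
The fractional drop is R_th/(R_th + R_L); requiring this ≤ 0.120 gives R_L ≥ R_th(1/0.120 − 1) = 1.793 × 7.333 = 13.1 kΩ.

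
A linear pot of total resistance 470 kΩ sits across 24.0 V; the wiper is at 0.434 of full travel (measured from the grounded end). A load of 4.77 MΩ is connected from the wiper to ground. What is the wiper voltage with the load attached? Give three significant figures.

V ≈ 10.2 V

The wiper splits the pot into (1−α)R = 266.0 kΩ above and αR = 204.0 kΩ below.
Lower section ‖ load = 195.6 kΩ.
V_wiper = 24.0 × 195.6/(266.0 + 195.6) = 10.2 V.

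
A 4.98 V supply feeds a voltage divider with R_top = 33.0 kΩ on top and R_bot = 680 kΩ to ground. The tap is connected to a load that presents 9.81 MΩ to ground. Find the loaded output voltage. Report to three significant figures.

The load sits in parallel with R_bot: R_bot‖R_L = (680 × 9810) / (680 + 9810) = 635.9 kΩ.
V_out = 4.98 × 635.9 / (33.0 + 635.9) = 4.98 × 635.9/668.9 = 4.73 V.
(Unloaded it would have been 4.75 V.)

V_out ≈ 4.73 V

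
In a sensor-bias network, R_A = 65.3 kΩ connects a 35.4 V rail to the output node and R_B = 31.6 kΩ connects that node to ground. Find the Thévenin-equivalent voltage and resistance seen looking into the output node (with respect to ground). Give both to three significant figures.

V_th = 11.5 V, R_th = 21.3 kΩ

V_th is the open-circuit tap voltage: 35.4 × 31.6/(65.3 + 31.6) = 11.5 V.
With the supply zeroed, R_A and R_B appear in parallel from the tap: R_th = R_A‖R_B = (65.3 × 31.6)/96.90 = 21.3 kΩ.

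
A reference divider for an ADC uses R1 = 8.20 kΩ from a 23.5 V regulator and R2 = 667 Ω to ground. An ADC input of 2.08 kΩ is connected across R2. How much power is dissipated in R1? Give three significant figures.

Total resistance from the source is R1 + (R2‖R_L) = 8705 Ω, so I = 23.5/8705 Ω = 2.700 mA.
P = I²·R1 = (2.700 mA)² × 8.20 kΩ = 59.8 mW.

P ≈ 59.8 mW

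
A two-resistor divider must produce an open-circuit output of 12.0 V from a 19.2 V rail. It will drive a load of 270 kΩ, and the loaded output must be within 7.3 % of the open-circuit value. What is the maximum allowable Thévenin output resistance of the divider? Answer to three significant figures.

R_th ≤ 21.3 kΩ

Loading drop = R_th/(R_th + R_L) ≤ 0.0730, so R_th ≤ R_L · ε/(1−ε) = 270 kΩ × 0.0730/0.9270 = 21.3 kΩ.
(Any R1, R2 with R2/(R1+R2) = 0.625 and R1‖R2 ≤ 21.3 kΩ will meet the spec.)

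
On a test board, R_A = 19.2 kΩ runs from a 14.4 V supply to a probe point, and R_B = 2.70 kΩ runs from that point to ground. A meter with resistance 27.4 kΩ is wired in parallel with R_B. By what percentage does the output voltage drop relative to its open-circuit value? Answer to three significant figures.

The divider's output (Thévenin) resistance is R_A‖R_B = 2.367 kΩ.
Fractional drop under load = R_th/(R_th + R_L) = 2.367 / (2.367 + 27.4) = 0.07952.
So the output falls by 7.95 %.

7.95 %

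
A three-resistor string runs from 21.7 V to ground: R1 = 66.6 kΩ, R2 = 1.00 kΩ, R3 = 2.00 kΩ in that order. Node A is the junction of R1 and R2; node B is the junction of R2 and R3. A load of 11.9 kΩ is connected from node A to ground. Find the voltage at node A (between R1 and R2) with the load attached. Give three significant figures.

V ≈ 0.754 V

Below node A the series string R2+R3 = 3.000 kΩ sits in parallel with the 11.9 kΩ load: 2.396 kΩ.
V_A = 21.7 × 2.396/(66.6 + 2.396) = 0.754 V.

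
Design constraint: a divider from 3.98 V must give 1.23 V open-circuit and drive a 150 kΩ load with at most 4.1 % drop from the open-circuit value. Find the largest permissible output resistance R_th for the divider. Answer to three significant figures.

R_th ≤ 6.41 kΩ

Loading drop = R_th/(R_th + R_L) ≤ 0.0410, so R_th ≤ R_L · ε/(1−ε) = 150 kΩ × 0.0410/0.9590 = 6.41 kΩ.
(Any R1, R2 with R2/(R1+R2) = 0.309 and R1‖R2 ≤ 6.41 kΩ will meet the spec.)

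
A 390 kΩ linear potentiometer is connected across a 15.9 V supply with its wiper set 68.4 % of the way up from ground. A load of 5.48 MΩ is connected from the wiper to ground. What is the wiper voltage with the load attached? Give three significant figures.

The wiper splits the pot into (1−α)R = 123.2 kΩ above and αR = 266.8 kΩ below.
Lower section ‖ load = 254.4 kΩ.
V_wiper = 15.9 × 254.4/(123.2 + 254.4) = 10.7 V.

V ≈ 10.7 V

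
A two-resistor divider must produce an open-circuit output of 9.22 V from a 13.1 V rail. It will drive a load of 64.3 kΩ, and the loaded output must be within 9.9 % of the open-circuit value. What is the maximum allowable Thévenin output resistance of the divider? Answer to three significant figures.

Loading drop = R_th/(R_th + R_L) ≤ 0.0990, so R_th ≤ R_L · ε/(1−ε) = 64.3 kΩ × 0.0990/0.9010 = 7.07 kΩ.

R_th ≤ 7.07 kΩ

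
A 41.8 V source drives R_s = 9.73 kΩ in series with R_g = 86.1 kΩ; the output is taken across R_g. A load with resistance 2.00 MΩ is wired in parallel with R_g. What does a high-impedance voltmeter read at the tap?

The load sits in parallel with R_g: R_g‖R_L = (86.1 × 2000) / (86.1 + 2000) = 82.55 kΩ.
V_out = 41.8 × 82.55 / (9.73 + 82.55) = 41.8 × 82.55/92.28 = 37.4 V.

V_out ≈ 37.4 V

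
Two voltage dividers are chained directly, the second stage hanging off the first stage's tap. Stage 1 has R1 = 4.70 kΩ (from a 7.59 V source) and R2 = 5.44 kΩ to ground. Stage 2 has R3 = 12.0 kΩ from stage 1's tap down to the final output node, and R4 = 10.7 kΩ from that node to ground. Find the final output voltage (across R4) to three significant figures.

V_out ≈ 1.73 V

Stage 2 presents R3+R4 = 22.70 kΩ as a load on stage 1's tap.
Stage 1's lower leg becomes R2‖(R3+R4) = 4.388 kΩ, so V_mid = 7.59 × 4.388/9.088 = 3.665 V.
Stage 2 is itself unloaded: V_out = V_mid × R4/(R3+R4) = 3.665 × 10.7/22.70 = 1.73 V.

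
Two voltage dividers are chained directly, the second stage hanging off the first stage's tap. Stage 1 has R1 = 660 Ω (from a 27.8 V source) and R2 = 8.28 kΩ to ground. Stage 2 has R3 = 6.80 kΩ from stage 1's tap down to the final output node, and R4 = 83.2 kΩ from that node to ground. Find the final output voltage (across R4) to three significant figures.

V_out ≈ 23.6 V

Stage 2 presents R3+R4 = 90000 Ω as a load on stage 1's tap.
Stage 1's lower leg becomes R2‖(R3+R4) = 7582 Ω, so V_mid = 27.8 × 7582/8242 = 25.57 V.
Stage 2 is itself unloaded: V_out = V_mid × R4/(R3+R4) = 25.57 × 83200/90000 = 23.6 V.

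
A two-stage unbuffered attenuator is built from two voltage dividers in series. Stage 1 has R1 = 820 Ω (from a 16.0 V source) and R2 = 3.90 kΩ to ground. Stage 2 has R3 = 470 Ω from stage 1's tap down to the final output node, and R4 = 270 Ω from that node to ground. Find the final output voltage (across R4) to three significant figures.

Stage 2 presents R3+R4 = 740.0 Ω as a load on stage 1's tap.
Stage 1's lower leg becomes R2‖(R3+R4) = 622.0 Ω, so V_mid = 16.0 × 622.0/1442 = 6.901 V.
Stage 2 is itself unloaded: V_out = V_mid × R4/(R3+R4) = 6.901 × 270/740.0 = 2.52 V.

V_out ≈ 2.52 V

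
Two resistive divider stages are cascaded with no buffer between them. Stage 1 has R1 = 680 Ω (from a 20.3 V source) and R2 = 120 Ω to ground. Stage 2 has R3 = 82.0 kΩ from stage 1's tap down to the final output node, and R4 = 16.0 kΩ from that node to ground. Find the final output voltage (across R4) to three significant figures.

V_out ≈ 0.497 V

Stage 2 presents R3+R4 = 98000 Ω as a load on stage 1's tap.
Stage 1's lower leg becomes R2‖(R3+R4) = 119.9 Ω, so V_mid = 20.3 × 119.9/799.9 = 3.042 V.
Stage 2 is itself unloaded: V_out = V_mid × R4/(R3+R4) = 3.042 × 16000/98000 = 0.497 V.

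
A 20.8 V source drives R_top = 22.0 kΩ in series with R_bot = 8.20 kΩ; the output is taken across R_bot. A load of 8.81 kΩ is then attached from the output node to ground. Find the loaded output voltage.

The load sits in parallel with R_bot: R_bot‖R_L = (8.20 × 8.81) / (8.20 + 8.81) = 4.247 kΩ.
V_out = 20.8 × 4.247 / (22.0 + 4.247) = 20.8 × 4.247/26.25 = 3.37 V.

V_out ≈ 3.37 V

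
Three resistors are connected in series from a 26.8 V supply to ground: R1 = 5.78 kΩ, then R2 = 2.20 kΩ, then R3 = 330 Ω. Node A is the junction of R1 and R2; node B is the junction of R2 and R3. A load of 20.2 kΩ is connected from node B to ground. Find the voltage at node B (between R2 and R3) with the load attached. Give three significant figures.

At node B, R3 is in parallel with the load: R3‖R_L = 324.7 Ω.
Below node A the resistance is R2 + (R3‖R_L) = 2525 Ω, so V_A = 26.8 × 2525/8305 = 8.147 V.
Then V_B = V_A × (R3‖R_L)/(R2 + R3‖R_L) = 8.147 × 324.7/2525 = 1.05 V.

V ≈ 1.05 V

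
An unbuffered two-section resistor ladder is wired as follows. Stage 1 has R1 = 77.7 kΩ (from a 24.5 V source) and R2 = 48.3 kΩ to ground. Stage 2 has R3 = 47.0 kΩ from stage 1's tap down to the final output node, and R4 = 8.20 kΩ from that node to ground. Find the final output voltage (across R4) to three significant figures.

Stage 2 presents R3+R4 = 55.20 kΩ as a load on stage 1's tap.
Stage 1's lower leg becomes R2‖(R3+R4) = 25.76 kΩ, so V_mid = 24.5 × 25.76/103.5 = 6.100 V.
Stage 2 is itself unloaded: V_out = V_mid × R4/(R3+R4) = 6.100 × 8.20/55.20 = 0.906 V.

V_out ≈ 0.906 V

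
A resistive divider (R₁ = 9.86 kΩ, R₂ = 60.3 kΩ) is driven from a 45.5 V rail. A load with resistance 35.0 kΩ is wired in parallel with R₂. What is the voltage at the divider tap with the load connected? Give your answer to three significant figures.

The load sits in parallel with R₂: R₂‖R_L = (60.3 × 35.0) / (60.3 + 35.0) = 22.15 kΩ.
V_out = 45.5 × 22.15 / (9.86 + 22.15) = 45.5 × 22.15/32.01 = 31.5 V.
(Unloaded it would have been 39.1 V.)

V_out ≈ 31.5 V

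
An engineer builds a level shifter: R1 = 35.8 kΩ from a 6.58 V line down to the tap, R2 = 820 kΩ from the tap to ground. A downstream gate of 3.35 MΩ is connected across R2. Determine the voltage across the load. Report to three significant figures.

V_out ≈ 6.24 V

The load sits in parallel with R2: R2‖R_L = (820 × 3350) / (820 + 3350) = 658.8 kΩ.
V_out = 6.58 × 658.8 / (35.8 + 658.8) = 6.58 × 658.8/694.6 = 6.24 V.
(Unloaded it would have been 6.30 V.)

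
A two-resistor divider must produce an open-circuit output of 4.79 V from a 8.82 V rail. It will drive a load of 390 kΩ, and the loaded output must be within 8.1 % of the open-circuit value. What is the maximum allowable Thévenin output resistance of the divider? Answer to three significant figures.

R_th ≤ 34.4 kΩ

Loading drop = R_th/(R_th + R_L) ≤ 0.0810, so R_th ≤ R_L · ε/(1−ε) = 390 kΩ × 0.0810/0.9190 = 34.4 kΩ.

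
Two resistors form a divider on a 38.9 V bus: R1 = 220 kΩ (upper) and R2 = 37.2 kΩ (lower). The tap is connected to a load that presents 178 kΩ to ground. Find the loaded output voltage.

V_out ≈ 4.77 V

The load sits in parallel with R2: R2‖R_L = (37.2 × 178) / (37.2 + 178) = 30.77 kΩ.
V_out = 38.9 × 30.77 / (220 + 30.77) = 38.9 × 30.77/250.8 = 4.77 V.
(Unloaded it would have been 5.63 V.)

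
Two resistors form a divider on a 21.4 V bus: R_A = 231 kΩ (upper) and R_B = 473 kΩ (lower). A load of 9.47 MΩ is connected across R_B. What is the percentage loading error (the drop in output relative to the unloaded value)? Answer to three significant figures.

1.61 %

The divider's output (Thévenin) resistance is R_A‖R_B = 155.2 kΩ.
Fractional drop under load = R_th/(R_th + R_L) = 155.2 / (155.2 + 9470) = 0.01612.
So the output falls by 1.61 %.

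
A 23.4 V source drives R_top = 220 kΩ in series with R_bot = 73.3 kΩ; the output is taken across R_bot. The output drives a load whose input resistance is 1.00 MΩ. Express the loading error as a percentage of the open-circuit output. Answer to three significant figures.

5.21 %

The divider's output (Thévenin) resistance is R_top‖R_bot = 54.98 kΩ.
Fractional drop under load = R_th/(R_th + R_L) = 54.98 / (54.98 + 1000) = 0.05212.
So the output falls by 5.21 %.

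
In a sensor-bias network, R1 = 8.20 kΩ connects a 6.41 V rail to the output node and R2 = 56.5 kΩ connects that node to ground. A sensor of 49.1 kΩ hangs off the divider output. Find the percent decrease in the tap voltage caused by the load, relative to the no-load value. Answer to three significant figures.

12.7 %

The divider's output (Thévenin) resistance is R1‖R2 = 7.161 kΩ.
Fractional drop under load = R_th/(R_th + R_L) = 7.161 / (7.161 + 49.1) = 0.1273.
So the output falls by 12.7 %.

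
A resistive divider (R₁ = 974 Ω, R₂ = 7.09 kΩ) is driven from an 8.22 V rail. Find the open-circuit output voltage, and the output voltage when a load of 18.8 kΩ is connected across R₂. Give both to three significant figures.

Open-circuit: V = 8.22 × 7090/(974 + 7090) = 7.23 V.
With the load, R₂ becomes R₂‖R_L = 5148 Ω, so V = 8.22 × 5148/6122 = 6.91 V.

Unloaded: 7.23 V; loaded: 6.91 V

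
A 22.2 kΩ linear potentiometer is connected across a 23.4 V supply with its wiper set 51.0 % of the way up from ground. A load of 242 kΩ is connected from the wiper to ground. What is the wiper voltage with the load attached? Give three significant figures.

V ≈ 11.7 V

The wiper splits the pot into (1−α)R = 10.88 kΩ above and αR = 11.32 kΩ below.
Lower section ‖ load = 10.82 kΩ.
V_wiper = 23.4 × 10.82/(10.88 + 10.82) = 11.7 V.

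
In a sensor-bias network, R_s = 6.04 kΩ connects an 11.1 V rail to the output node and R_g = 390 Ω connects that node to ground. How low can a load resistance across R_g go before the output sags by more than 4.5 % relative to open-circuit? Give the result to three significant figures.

R_L(min) ≈ 7.77 kΩ

Output resistance R_th = R_s‖R_g = (6040 × 390)/6430 = 366.3 Ω.
The fractional drop is R_th/(R_th + R_L); requiring this ≤ 0.0450 gives R_L ≥ R_th(1/0.0450 − 1) = 366.3 × 21.22 = 7.77 kΩ.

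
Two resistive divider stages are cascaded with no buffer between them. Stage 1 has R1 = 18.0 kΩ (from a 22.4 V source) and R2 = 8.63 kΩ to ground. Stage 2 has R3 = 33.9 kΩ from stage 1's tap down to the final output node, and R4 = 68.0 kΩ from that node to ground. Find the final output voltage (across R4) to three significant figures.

Stage 2 presents R3+R4 = 101.9 kΩ as a load on stage 1's tap.
Stage 1's lower leg becomes R2‖(R3+R4) = 7.956 kΩ, so V_mid = 22.4 × 7.956/25.96 = 6.866 V.
Stage 2 is itself unloaded: V_out = V_mid × R4/(R3+R4) = 6.866 × 68.0/101.9 = 4.58 V.

V_out ≈ 4.58 V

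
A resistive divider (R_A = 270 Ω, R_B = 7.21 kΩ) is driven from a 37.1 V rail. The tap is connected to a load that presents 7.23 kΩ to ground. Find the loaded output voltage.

The load sits in parallel with R_B: R_B‖R_L = (7210 × 7230) / (7210 + 7230) = 3610 Ω.
V_out = 37.1 × 3610 / (270 + 3610) = 37.1 × 3610/3880 = 34.5 V.
(Unloaded it would have been 35.8 V.)

V_out ≈ 34.5 V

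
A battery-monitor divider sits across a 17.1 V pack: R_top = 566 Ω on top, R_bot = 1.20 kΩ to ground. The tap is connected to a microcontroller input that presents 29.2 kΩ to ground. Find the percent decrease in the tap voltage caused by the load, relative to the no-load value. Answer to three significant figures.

1.30 %

The divider's output (Thévenin) resistance is R_top‖R_bot = 384.6 Ω.
Fractional drop under load = R_th/(R_th + R_L) = 384.6 / (384.6 + 29200) = 0.01300.
So the output falls by 1.30 %.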